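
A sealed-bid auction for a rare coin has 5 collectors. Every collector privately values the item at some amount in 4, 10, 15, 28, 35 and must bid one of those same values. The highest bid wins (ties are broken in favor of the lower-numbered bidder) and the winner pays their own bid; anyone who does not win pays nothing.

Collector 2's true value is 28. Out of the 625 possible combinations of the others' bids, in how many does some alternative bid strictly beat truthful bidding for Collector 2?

54

Others bid (4, 4, 4, 4): truth gives 0; bid 10 gives 18 > 0. Violating.
Others bid (4, 4, 4, 10): truth gives 0; bid 10 gives 18 > 0. Violating.
Others bid (4, 4, 4, 15): truth gives 0; bid 15 gives 13 > 0. Violating.
Others bid (4, 4, 10, 4): truth gives 0; bid 10 gives 18 > 0. Violating.
Others bid (4, 4, 4, 28): truth gives 0; no alternative beats it.
Others bid (4, 4, 4, 35): truth gives 0; no alternative beats it.
(Checking all 625 profiles: 54 have a profitable deviation, 571 do not.)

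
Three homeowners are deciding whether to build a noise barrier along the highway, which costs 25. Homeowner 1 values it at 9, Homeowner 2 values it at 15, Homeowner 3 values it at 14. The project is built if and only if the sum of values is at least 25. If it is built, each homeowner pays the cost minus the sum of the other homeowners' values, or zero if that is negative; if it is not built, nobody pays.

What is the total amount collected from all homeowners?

3

Total value 38 ≥ cost 25, so it is built.
Homeowner 1: others sum to 29; max(0, 25 - 29) = 0.
Homeowner 2: others sum to 23; max(0, 25 - 23) = 2.
Homeowner 3: others sum to 24; max(0, 25 - 24) = 1.
Total collected = 0 + 2 + 1 = 3.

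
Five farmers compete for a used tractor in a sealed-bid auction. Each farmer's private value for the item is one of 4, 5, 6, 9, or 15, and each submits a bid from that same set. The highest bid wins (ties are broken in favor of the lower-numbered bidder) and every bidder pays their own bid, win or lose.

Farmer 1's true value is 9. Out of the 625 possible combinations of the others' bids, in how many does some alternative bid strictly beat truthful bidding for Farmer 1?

Others bid (4, 4, 4, 4): truth gives 0; bid 4 gives 5 > 0. Violating.
Others bid (4, 4, 4, 5): truth gives 0; bid 5 gives 4 > 0. Violating.
Others bid (4, 4, 4, 6): truth gives 0; bid 6 gives 3 > 0. Violating.
Others bid (4, 4, 4, 15): truth gives -9; bid 4 gives -4 > -9. Violating.
Others bid (4, 4, 4, 9): truth gives 0; no alternative beats it.
Others bid (4, 4, 5, 9): truth gives 0; no alternative beats it.
(Checking all 625 profiles: 450 have a profitable deviation, 175 do not.)

450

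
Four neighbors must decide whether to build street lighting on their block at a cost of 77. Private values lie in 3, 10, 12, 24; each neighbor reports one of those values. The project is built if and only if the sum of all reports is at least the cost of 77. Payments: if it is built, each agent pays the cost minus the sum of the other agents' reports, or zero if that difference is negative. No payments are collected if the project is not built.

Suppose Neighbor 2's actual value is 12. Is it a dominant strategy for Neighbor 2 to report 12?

Check each profile of the others' reports and compare truth against every alternative report.
Others report (24, 24, 24): truth gives 7, best alternative gives 7.
Others report (3, 3, 3): truth gives 0, best alternative gives 0.
Others report (3, 3, 10): truth gives 0, best alternative gives 0.
Others report (3, 3, 12): truth gives 0, best alternative gives 0.
Others report (3, 3, 24): truth gives 0, best alternative gives 0.
Others report (3, 10, 3): truth gives 0, best alternative gives 0.
(Remaining 58 profiles checked similarly; truth is weakly best in each.)
In every case the truthful report is at least as good as any alternative, so it is a dominant strategy.

Yes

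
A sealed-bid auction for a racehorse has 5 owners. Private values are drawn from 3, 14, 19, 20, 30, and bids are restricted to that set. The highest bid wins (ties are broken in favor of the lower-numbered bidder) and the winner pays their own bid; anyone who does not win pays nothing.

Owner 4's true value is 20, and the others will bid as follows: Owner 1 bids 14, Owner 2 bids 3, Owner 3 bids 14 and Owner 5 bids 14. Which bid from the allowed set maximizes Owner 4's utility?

19

Bid 3: loses, pays 0, utility 0.
Bid 14: loses, pays 0, utility 0.
Bid 19: wins, pays 19, utility 20 - 19 = 1.
Bid 20: wins, pays 20, utility 20 - 20 = 0.
Bid 30: wins, pays 30, utility 20 - 30 = -10.
The best choice is 19 with utility 1.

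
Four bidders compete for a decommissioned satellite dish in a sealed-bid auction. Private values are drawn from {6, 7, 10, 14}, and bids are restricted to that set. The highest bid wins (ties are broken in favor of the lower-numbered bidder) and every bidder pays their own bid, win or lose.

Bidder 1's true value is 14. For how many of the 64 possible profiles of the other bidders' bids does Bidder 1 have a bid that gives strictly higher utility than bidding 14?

Others bid (6, 6, 6): truth gives 0; bid 6 gives 8 > 0. Violating.
Others bid (6, 6, 7): truth gives 0; bid 7 gives 7 > 0. Violating.
Others bid (6, 6, 10): truth gives 0; bid 10 gives 4 > 0. Violating.
Others bid (6, 7, 6): truth gives 0; bid 7 gives 7 > 0. Violating.
Others bid (6, 6, 14): truth gives 0; no alternative beats it.
Others bid (6, 7, 14): truth gives 0; no alternative beats it.
(Checking all 64 profiles: 27 have a profitable deviation, 37 do not.)

27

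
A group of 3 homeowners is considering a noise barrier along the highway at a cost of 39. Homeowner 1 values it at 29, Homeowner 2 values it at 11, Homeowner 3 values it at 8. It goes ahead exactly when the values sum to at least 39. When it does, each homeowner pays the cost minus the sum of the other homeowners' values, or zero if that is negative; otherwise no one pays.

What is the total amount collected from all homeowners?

Total value 48 ≥ cost 39, so it is built.
Homeowner 1: others sum to 19; max(0, 39 - 19) = 20.
Homeowner 2: others sum to 37; max(0, 39 - 37) = 2.
Homeowner 3: others sum to 40; max(0, 39 - 40) = 0.
Total collected = 20 + 2 + 0 = 22.

22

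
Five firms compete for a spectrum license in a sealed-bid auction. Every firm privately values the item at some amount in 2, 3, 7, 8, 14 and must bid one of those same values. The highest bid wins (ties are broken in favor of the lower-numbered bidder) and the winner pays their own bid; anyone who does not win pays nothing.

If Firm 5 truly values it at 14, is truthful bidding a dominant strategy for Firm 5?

Consider the case where Firm 1 bids 2, Firm 2 bids 2, Firm 3 bids 2 and Firm 4 bids 2.
Truthful bid 14: wins, pays 14, utility 14 - 14 = 0.
Bid 3 instead: wins, pays 3, utility 14 - 3 = 11.
Since 11 > 0, bidding 3 is strictly better here, so truthful bidding is not dominant.

No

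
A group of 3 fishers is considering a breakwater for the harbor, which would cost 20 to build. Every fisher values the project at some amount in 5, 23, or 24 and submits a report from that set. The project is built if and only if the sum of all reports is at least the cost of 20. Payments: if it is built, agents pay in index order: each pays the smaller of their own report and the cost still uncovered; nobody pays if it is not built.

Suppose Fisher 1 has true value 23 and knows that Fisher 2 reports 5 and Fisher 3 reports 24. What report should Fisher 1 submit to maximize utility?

Report 5: project built, pays 5, utility 23 - 5 = 18.
Report 23: project built, pays 20, utility 23 - 20 = 3.
Report 24: project built, pays 20, utility 23 - 20 = 3.
The best choice is 5 with utility 18.

5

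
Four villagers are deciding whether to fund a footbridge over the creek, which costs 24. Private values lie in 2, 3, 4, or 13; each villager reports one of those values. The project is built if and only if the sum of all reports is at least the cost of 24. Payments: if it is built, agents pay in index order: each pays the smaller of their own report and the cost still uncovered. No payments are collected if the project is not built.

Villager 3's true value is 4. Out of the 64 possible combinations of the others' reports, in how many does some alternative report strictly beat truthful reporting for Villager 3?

Others report (2, 13, 13): truth gives 0; report 2 gives 2 > 0. Violating.
Others report (3, 13, 13): truth gives 0; report 2 gives 2 > 0. Violating.
Others report (4, 4, 13): truth gives 0; report 3 gives 1 > 0. Violating.
Others report (4, 13, 4): truth gives 0; report 3 gives 1 > 0. Violating.
Others report (2, 2, 2): truth gives 0; no alternative beats it.
Others report (2, 2, 3): truth gives 0; no alternative beats it.
(Checking all 64 profiles: 9 have a profitable deviation, 55 do not.)

9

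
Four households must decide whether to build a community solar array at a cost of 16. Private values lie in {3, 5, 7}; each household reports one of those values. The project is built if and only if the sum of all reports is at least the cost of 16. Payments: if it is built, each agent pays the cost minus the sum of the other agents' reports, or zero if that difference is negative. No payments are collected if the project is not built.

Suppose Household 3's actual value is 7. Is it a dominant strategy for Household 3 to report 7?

Check each profile of the others' reports and compare truth against every alternative report.
Others report (3, 7, 7): truth gives 7, best alternative gives 7.
Others report (5, 5, 7): truth gives 7, best alternative gives 7.
Others report (5, 7, 5): truth gives 7, best alternative gives 7.
Others report (5, 7, 7): truth gives 7, best alternative gives 7.
Others report (7, 3, 7): truth gives 7, best alternative gives 7.
Others report (7, 5, 5): truth gives 7, best alternative gives 7.
(Remaining 21 profiles checked similarly; truth is weakly best in each.)
In every case the truthful report is at least as good as any alternative, so it is a dominant strategy.

Yes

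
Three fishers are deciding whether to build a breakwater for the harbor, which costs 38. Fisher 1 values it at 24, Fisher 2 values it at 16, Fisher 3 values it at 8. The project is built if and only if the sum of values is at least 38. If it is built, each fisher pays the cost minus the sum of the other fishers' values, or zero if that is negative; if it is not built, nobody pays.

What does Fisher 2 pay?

Total value 48 ≥ cost 38, so the project is built.
The other fishers' values sum to 32.
Cost minus that sum is 38 - 32 = 6.

6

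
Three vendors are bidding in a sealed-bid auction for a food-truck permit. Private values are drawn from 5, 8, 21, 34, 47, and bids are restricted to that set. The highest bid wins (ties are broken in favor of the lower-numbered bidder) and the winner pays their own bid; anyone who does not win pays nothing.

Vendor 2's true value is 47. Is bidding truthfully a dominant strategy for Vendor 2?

No

Consider the case where Vendor 1 bids 5 and Vendor 3 bids 5.
Truthful bid 47: wins, pays 47, utility 47 - 47 = 0.
Bid 8 instead: wins, pays 8, utility 47 - 8 = 39.
Since 39 > 0, bidding 8 is strictly better here, so truthful bidding is not dominant.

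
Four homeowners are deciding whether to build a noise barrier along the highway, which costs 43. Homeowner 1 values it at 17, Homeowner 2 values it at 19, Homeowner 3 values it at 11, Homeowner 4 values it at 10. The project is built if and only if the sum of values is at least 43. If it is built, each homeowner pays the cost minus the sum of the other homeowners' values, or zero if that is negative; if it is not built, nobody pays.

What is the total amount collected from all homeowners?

8

Total value 57 ≥ cost 43, so it is built.
Homeowner 1: others sum to 40; max(0, 43 - 40) = 3.
Homeowner 2: others sum to 38; max(0, 43 - 38) = 5.
Homeowner 3: others sum to 46; max(0, 43 - 46) = 0.
Homeowner 4: others sum to 47; max(0, 43 - 47) = 0.
Total collected = 3 + 5 + 0 + 0 = 8.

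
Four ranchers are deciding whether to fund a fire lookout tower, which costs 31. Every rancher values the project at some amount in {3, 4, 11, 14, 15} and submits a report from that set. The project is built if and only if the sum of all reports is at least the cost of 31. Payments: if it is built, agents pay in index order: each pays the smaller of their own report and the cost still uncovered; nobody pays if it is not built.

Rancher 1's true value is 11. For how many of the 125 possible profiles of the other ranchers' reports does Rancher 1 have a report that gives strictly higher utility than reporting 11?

Others report (3, 11, 14): truth gives 0; report 3 gives 8 > 0. Violating.
Others report (3, 11, 15): truth gives 0; report 3 gives 8 > 0. Violating.
Others report (3, 14, 11): truth gives 0; report 3 gives 8 > 0. Violating.
Others report (3, 14, 14): truth gives 0; report 3 gives 8 > 0. Violating.
Others report (3, 3, 3): truth gives 0; no alternative beats it.
Others report (3, 3, 4): truth gives 0; no alternative beats it.
(Checking all 125 profiles: 75 have a profitable deviation, 50 do not.)

75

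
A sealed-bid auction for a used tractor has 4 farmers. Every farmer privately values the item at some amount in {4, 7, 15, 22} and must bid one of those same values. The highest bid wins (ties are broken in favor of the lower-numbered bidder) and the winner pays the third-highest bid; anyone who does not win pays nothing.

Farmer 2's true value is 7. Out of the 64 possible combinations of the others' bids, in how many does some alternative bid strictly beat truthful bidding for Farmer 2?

6

Others bid (4, 4, 15): truth gives 0; bid 15 gives 3 > 0. Violating.
Others bid (4, 4, 22): truth gives 0; bid 22 gives 3 > 0. Violating.
Others bid (4, 15, 4): truth gives 0; bid 15 gives 3 > 0. Violating.
Others bid (4, 22, 4): truth gives 0; bid 22 gives 3 > 0. Violating.
Others bid (4, 4, 4): truth gives 3; no alternative beats it.
Others bid (4, 4, 7): truth gives 3; no alternative beats it.
(Checking all 64 profiles: 6 have a profitable deviation, 58 do not.)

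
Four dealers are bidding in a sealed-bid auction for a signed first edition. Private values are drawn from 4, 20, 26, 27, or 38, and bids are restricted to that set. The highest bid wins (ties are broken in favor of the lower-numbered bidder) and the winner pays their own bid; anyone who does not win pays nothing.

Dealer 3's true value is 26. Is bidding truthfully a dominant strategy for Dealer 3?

No

Consider the case where Dealer 1 bids 4, Dealer 2 bids 4 and Dealer 4 bids 4.
Truthful bid 26: wins, pays 26, utility 26 - 26 = 0.
Bid 20 instead: wins, pays 20, utility 26 - 20 = 6.
Since 6 > 0, bidding 20 is strictly better here, so truthful bidding is not dominant.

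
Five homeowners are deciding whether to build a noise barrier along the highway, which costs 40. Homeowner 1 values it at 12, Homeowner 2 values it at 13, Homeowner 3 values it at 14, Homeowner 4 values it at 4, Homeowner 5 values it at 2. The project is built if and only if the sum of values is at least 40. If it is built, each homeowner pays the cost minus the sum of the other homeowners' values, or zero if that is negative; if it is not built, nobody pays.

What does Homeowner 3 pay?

9

Total value 45 ≥ cost 40, so the project is built.
The other homeowners' values sum to 31.
Cost minus that sum is 40 - 31 = 9.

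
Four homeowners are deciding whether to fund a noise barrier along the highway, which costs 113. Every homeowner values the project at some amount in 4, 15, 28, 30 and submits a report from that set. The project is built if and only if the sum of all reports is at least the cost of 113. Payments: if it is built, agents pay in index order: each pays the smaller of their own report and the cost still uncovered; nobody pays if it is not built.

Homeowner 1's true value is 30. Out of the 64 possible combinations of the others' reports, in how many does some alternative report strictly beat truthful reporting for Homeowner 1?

Others report (28, 28, 30): truth gives 0; report 28 gives 2 > 0. Violating.
Others report (28, 30, 28): truth gives 0; report 28 gives 2 > 0. Violating.
Others report (28, 30, 30): truth gives 0; report 28 gives 2 > 0. Violating.
Others report (30, 28, 28): truth gives 0; report 28 gives 2 > 0. Violating.
Others report (4, 4, 4): truth gives 0; no alternative beats it.
Others report (4, 4, 15): truth gives 0; no alternative beats it.
(Checking all 64 profiles: 7 have a profitable deviation, 57 do not.)

7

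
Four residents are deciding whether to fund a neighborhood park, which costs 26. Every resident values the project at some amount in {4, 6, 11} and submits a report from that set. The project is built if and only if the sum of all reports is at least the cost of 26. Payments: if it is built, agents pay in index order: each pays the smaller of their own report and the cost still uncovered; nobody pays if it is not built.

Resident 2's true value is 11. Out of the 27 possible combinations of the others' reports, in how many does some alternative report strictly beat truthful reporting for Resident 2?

16

Others report (4, 6, 11): truth gives 0; report 6 gives 5 > 0. Violating.
Others report (4, 11, 6): truth gives 0; report 6 gives 5 > 0. Violating.
Others report (4, 11, 11): truth gives 0; report 4 gives 7 > 0. Violating.
Others report (6, 4, 11): truth gives 0; report 6 gives 5 > 0. Violating.
Others report (4, 4, 4): truth gives 0; no alternative beats it.
Others report (4, 4, 6): truth gives 0; no alternative beats it.
(Checking all 27 profiles: 16 have a profitable deviation, 11 do not.)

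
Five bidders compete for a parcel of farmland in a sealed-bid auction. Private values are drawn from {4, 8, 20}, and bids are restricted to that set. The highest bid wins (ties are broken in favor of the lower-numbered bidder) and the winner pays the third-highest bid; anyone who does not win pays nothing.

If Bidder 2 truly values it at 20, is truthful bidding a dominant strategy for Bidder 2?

Check each profile of the others' bids and compare truth against every alternative bid.
Others bid (4, 4, 4, 20): truth gives 16, best alternative gives 0.
Others bid (4, 4, 20, 4): truth gives 16, best alternative gives 0.
Others bid (4, 20, 4, 4): truth gives 16, best alternative gives 0.
Others bid (8, 4, 4, 4): truth gives 16, best alternative gives 0.
Others bid (4, 4, 8, 20): truth gives 12, best alternative gives 0.
Others bid (4, 4, 20, 8): truth gives 12, best alternative gives 0.
(Remaining 75 profiles checked similarly; truth is weakly best in each.)
In every case the truthful bid is at least as good as any alternative, so it is a dominant strategy.

Yes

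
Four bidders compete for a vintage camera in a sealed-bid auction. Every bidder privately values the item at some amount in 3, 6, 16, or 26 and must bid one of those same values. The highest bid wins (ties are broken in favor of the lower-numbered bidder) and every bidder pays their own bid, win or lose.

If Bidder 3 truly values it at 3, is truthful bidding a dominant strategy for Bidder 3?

Check each profile of the others' bids and compare truth against every alternative bid.
Others bid (3, 3, 16): truth gives -3, best alternative gives -6.
Others bid (3, 3, 26): truth gives -3, best alternative gives -6.
Others bid (3, 6, 3): truth gives -3, best alternative gives -6.
Others bid (3, 6, 6): truth gives -3, best alternative gives -6.
Others bid (3, 6, 16): truth gives -3, best alternative gives -6.
Others bid (3, 6, 26): truth gives -3, best alternative gives -6.
(Remaining 58 profiles checked similarly; truth is weakly best in each.)
In every case the truthful bid is at least as good as any alternative, so it is a dominant strategy.

Yes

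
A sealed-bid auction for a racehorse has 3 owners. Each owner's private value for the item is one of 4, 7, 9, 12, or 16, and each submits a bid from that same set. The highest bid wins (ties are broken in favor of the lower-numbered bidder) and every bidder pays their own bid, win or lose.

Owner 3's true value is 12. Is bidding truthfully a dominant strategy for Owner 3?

Consider the case where Owner 1 bids 4 and Owner 2 bids 4.
Truthful bid 12: wins, pays 12, utility 12 - 12 = 0.
Bid 7 instead: wins, pays 7, utility 12 - 7 = 5.
Since 5 > 0, bidding 7 is strictly better here, so truthful bidding is not dominant.

No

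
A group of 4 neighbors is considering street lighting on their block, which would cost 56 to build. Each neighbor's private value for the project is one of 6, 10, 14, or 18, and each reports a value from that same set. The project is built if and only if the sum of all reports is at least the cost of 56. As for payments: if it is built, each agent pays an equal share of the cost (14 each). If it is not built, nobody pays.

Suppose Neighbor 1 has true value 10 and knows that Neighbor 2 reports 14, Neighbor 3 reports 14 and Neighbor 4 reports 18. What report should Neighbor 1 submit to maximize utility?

Report 6: project not built, utility 0.
Report 10: project built, pays 14, utility 10 - 14 = -4.
Report 14: project built, pays 14, utility 10 - 14 = -4.
Report 18: project built, pays 14, utility 10 - 14 = -4.
The best choice is 6 with utility 0.

6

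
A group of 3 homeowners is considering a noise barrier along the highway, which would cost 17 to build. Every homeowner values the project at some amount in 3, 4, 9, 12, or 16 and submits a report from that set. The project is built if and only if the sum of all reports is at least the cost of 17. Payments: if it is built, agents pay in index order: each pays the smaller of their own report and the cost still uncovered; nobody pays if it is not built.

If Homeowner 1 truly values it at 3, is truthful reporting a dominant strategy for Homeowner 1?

Check each profile of the others' reports and compare truth against every alternative report.
Others report (3, 12): truth gives 0, best alternative gives -1.
Others report (3, 16): truth gives 0, best alternative gives -1.
Others report (4, 9): truth gives 0, best alternative gives -1.
Others report (4, 12): truth gives 0, best alternative gives -1.
Others report (4, 16): truth gives 0, best alternative gives -1.
Others report (9, 4): truth gives 0, best alternative gives -1.
(Remaining 19 profiles checked similarly; truth is weakly best in each.)
In every case the truthful report is at least as good as any alternative, so it is a dominant strategy.

Yes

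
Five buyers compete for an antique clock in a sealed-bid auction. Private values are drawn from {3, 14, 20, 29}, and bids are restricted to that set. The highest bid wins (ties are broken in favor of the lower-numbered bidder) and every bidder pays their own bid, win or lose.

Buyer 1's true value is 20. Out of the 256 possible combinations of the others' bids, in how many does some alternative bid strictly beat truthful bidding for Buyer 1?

191

Others bid (3, 3, 3, 3): truth gives 0; bid 3 gives 17 > 0. Violating.
Others bid (3, 3, 3, 14): truth gives 0; bid 14 gives 6 > 0. Violating.
Others bid (3, 3, 3, 29): truth gives -20; bid 3 gives -3 > -20. Violating.
Others bid (3, 3, 14, 3): truth gives 0; bid 14 gives 6 > 0. Violating.
Others bid (3, 3, 3, 20): truth gives 0; no alternative beats it.
Others bid (3, 3, 14, 20): truth gives 0; no alternative beats it.
(Checking all 256 profiles: 191 have a profitable deviation, 65 do not.)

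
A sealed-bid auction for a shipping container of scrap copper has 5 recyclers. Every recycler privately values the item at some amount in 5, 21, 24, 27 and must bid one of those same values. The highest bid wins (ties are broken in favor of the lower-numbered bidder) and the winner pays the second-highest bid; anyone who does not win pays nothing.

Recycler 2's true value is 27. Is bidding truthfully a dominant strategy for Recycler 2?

Check each profile of the others' bids and compare truth against every alternative bid.
Others bid (24, 5, 5, 5): truth gives 3, best alternative gives 0.
Others bid (24, 5, 5, 21): truth gives 3, best alternative gives 0.
Others bid (24, 5, 5, 24): truth gives 3, best alternative gives 0.
Others bid (24, 5, 21, 5): truth gives 3, best alternative gives 0.
Others bid (24, 5, 21, 21): truth gives 3, best alternative gives 0.
Others bid (24, 5, 21, 24): truth gives 3, best alternative gives 0.
(Remaining 250 profiles checked similarly; truth is weakly best in each.)
In every case the truthful bid is at least as good as any alternative, so it is a dominant strategy.

Yes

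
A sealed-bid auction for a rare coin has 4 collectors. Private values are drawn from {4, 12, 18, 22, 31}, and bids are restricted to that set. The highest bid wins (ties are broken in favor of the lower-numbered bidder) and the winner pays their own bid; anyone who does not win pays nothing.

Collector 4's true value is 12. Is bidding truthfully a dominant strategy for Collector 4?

Yes

Check each profile of the others' bids and compare truth against every alternative bid.
Others bid (4, 4, 4): truth gives 0, best alternative gives 0.
Others bid (4, 4, 12): truth gives 0, best alternative gives 0.
Others bid (4, 4, 18): truth gives 0, best alternative gives 0.
Others bid (4, 4, 22): truth gives 0, best alternative gives 0.
Others bid (4, 4, 31): truth gives 0, best alternative gives 0.
Others bid (4, 12, 4): truth gives 0, best alternative gives 0.
(Remaining 119 profiles checked similarly; truth is weakly best in each.)
In every case the truthful bid is at least as good as any alternative, so it is a dominant strategy.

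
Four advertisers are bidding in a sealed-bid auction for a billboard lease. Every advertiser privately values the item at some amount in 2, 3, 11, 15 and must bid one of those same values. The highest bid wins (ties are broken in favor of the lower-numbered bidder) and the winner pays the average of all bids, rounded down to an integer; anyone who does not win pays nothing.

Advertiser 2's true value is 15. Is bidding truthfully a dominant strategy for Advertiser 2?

Consider the case where Advertiser 1 bids 2, Advertiser 3 bids 2 and Advertiser 4 bids 2.
Truthful bid 15: wins, pays 5, utility 15 - 5 = 10.
Bid 3 instead: wins, pays 2, utility 15 - 2 = 13.
Since 13 > 10, bidding 3 is strictly better here, so truthful bidding is not dominant.

No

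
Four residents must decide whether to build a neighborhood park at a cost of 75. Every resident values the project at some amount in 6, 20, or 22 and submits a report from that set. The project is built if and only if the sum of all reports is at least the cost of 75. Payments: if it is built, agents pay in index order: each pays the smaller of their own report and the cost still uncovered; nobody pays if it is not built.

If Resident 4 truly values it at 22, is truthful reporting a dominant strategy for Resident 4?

Check each profile of the others' reports and compare truth against every alternative report.
Others report (22, 22, 22): truth gives 13, best alternative gives 13.
Others report (20, 22, 22): truth gives 11, best alternative gives 11.
Others report (22, 20, 22): truth gives 11, best alternative gives 11.
Others report (22, 22, 20): truth gives 11, best alternative gives 11.
Others report (20, 20, 22): truth gives 9, best alternative gives 9.
Others report (20, 22, 20): truth gives 9, best alternative gives 9.
(Remaining 21 profiles checked similarly; truth is weakly best in each.)
In every case the truthful report is at least as good as any alternative, so it is a dominant strategy.

Yes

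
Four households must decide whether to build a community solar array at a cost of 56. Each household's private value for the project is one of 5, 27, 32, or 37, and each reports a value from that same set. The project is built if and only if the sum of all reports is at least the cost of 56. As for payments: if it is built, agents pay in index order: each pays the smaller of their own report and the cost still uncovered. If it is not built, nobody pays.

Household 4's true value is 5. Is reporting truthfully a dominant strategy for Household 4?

Yes

Check each profile of the others' reports and compare truth against every alternative report.
Others report (5, 5, 27): truth gives 0, best alternative gives -14.
Others report (5, 27, 5): truth gives 0, best alternative gives -14.
Others report (27, 5, 5): truth gives 0, best alternative gives -14.
Others report (5, 5, 32): truth gives 0, best alternative gives -9.
Others report (5, 32, 5): truth gives 0, best alternative gives -9.
Others report (32, 5, 5): truth gives 0, best alternative gives -9.
(Remaining 58 profiles checked similarly; truth is weakly best in each.)
In every case the truthful report is at least as good as any alternative, so it is a dominant strategy.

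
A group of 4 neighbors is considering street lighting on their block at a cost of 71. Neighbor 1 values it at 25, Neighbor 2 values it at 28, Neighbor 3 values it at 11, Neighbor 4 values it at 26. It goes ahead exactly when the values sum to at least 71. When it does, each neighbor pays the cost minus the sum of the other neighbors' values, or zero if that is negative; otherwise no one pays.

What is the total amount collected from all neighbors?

22

Total value 90 ≥ cost 71, so it is built.
Neighbor 1: others sum to 65; max(0, 71 - 65) = 6.
Neighbor 2: others sum to 62; max(0, 71 - 62) = 9.
Neighbor 3: others sum to 79; max(0, 71 - 79) = 0.
Neighbor 4: others sum to 64; max(0, 71 - 64) = 7.
Total collected = 6 + 9 + 0 + 7 = 22.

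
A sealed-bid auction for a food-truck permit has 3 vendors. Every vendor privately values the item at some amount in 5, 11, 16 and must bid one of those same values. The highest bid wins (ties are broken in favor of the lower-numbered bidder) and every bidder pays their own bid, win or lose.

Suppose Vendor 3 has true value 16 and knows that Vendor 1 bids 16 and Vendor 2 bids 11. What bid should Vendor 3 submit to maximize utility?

5

Bid 5: loses but pays 5, utility -5.
Bid 11: loses but pays 11, utility -11.
Bid 16: loses but pays 16, utility -16.
The best choice is 5 with utility -5.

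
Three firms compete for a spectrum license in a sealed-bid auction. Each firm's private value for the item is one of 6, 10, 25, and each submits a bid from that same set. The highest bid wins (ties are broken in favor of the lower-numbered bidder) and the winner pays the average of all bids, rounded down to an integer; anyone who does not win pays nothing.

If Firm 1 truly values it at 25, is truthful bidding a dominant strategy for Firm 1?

Consider the case where Firm 2 bids 6 and Firm 3 bids 6.
Truthful bid 25: wins, pays 12, utility 25 - 12 = 13.
Bid 6 instead: wins, pays 6, utility 25 - 6 = 19.
Since 19 > 13, bidding 6 is strictly better here, so truthful bidding is not dominant.

No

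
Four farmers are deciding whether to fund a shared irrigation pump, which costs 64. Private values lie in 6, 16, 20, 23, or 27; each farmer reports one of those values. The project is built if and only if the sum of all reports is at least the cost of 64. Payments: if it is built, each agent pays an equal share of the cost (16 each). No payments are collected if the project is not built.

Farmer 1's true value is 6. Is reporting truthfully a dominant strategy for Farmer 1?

Check each profile of the others' reports and compare truth against every alternative report.
Others report (6, 16, 27): truth gives 0, best alternative gives -10.
Others report (6, 20, 23): truth gives 0, best alternative gives -10.
Others report (6, 20, 27): truth gives 0, best alternative gives -10.
Others report (6, 23, 20): truth gives 0, best alternative gives -10.
Others report (6, 23, 23): truth gives 0, best alternative gives -10.
Others report (6, 23, 27): truth gives 0, best alternative gives -10.
(Remaining 119 profiles checked similarly; truth is weakly best in each.)
In every case the truthful report is at least as good as any alternative, so it is a dominant strategy.

Yes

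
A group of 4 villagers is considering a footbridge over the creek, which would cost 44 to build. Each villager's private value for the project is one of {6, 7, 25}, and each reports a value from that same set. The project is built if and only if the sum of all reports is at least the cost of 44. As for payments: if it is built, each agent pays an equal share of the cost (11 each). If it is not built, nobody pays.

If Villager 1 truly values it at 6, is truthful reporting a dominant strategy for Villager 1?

Yes

Check each profile of the others' reports and compare truth against every alternative report.
Others report (6, 6, 25): truth gives 0, best alternative gives -5.
Others report (6, 25, 6): truth gives 0, best alternative gives -5.
Others report (25, 6, 6): truth gives 0, best alternative gives -5.
Others report (6, 7, 25): truth gives -5, best alternative gives -5.
Others report (6, 25, 7): truth gives -5, best alternative gives -5.
Others report (6, 25, 25): truth gives -5, best alternative gives -5.
(Remaining 21 profiles checked similarly; truth is weakly best in each.)
In every case the truthful report is at least as good as any alternative, so it is a dominant strategy.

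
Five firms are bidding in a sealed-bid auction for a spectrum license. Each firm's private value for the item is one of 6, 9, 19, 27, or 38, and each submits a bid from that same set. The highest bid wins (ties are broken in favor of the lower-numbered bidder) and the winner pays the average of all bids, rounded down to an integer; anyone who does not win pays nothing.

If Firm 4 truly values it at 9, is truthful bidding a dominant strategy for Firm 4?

Yes

Check each profile of the others' bids and compare truth against every alternative bid.
Others bid (6, 6, 6, 6): truth gives 3, best alternative gives 1.
Others bid (6, 6, 6, 9): truth gives 2, best alternative gives 0.
Others bid (6, 6, 6, 19): truth gives 0, best alternative gives 0.
Others bid (6, 6, 6, 27): truth gives 0, best alternative gives 0.
Others bid (6, 6, 6, 38): truth gives 0, best alternative gives 0.
Others bid (6, 6, 9, 6): truth gives 0, best alternative gives 0.
(Remaining 619 profiles checked similarly; truth is weakly best in each.)
In every case the truthful bid is at least as good as any alternative, so it is a dominant strategy.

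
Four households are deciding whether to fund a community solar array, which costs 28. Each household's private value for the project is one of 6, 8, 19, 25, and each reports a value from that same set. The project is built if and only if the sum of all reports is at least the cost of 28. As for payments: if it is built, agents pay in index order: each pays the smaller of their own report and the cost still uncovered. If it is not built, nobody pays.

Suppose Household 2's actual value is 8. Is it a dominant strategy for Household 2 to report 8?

No

Consider the case where Household 1 reports 6, Household 3 reports 6 and Household 4 reports 19.
Truthful report 8: project built, pays 8, utility 8 - 8 = 0.
Report 6 instead: project built, pays 6, utility 8 - 6 = 2.
Since 2 > 0, reporting 6 is strictly better here, so truthful reporting is not dominant.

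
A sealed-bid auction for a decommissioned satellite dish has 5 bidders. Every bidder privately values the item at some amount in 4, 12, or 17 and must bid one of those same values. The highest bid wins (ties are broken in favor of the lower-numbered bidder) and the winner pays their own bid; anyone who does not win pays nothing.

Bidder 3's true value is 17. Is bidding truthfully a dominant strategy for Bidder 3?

No

Consider the case where Bidder 1 bids 4, Bidder 2 bids 4, Bidder 4 bids 4 and Bidder 5 bids 4.
Truthful bid 17: wins, pays 17, utility 17 - 17 = 0.
Bid 12 instead: wins, pays 12, utility 17 - 12 = 5.
Since 5 > 0, bidding 12 is strictly better here, so truthful bidding is not dominant.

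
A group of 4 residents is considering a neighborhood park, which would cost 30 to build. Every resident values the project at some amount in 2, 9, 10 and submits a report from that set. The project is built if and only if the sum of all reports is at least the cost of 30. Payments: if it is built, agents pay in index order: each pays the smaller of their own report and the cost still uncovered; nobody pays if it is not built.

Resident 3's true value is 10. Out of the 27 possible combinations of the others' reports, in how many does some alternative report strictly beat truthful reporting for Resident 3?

Others report (2, 9, 10): truth gives 0; report 9 gives 1 > 0. Violating.
Others report (2, 10, 9): truth gives 0; report 9 gives 1 > 0. Violating.
Others report (2, 10, 10): truth gives 0; report 9 gives 1 > 0. Violating.
Others report (9, 2, 10): truth gives 0; report 9 gives 1 > 0. Violating.
Others report (2, 2, 2): truth gives 0; no alternative beats it.
Others report (2, 2, 9): truth gives 0; no alternative beats it.
(Checking all 27 profiles: 17 have a profitable deviation, 10 do not.)

17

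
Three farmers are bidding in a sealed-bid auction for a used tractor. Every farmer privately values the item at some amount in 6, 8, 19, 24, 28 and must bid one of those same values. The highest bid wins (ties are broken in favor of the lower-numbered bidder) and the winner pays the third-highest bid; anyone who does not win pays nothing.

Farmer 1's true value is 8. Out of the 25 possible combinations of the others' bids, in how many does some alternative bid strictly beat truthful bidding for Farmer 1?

Others bid (6, 19): truth gives 0; bid 19 gives 2 > 0. Violating.
Others bid (6, 24): truth gives 0; bid 24 gives 2 > 0. Violating.
Others bid (6, 28): truth gives 0; bid 28 gives 2 > 0. Violating.
Others bid (19, 6): truth gives 0; bid 19 gives 2 > 0. Violating.
Others bid (6, 6): truth gives 2; no alternative beats it.
Others bid (6, 8): truth gives 2; no alternative beats it.
(Checking all 25 profiles: 6 have a profitable deviation, 19 do not.)

6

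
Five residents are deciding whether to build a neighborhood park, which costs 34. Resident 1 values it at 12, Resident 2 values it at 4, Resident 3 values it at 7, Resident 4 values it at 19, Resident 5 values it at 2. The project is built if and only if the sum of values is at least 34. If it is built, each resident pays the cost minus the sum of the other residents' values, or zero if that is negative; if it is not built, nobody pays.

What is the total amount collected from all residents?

11

Total value 44 ≥ cost 34, so it is built.
Resident 1: others sum to 32; max(0, 34 - 32) = 2.
Resident 2: others sum to 40; max(0, 34 - 40) = 0.
Resident 3: others sum to 37; max(0, 34 - 37) = 0.
Resident 4: others sum to 25; max(0, 34 - 25) = 9.
Resident 5: others sum to 42; max(0, 34 - 42) = 0.
Total collected = 2 + 0 + 0 + 9 + 0 = 11.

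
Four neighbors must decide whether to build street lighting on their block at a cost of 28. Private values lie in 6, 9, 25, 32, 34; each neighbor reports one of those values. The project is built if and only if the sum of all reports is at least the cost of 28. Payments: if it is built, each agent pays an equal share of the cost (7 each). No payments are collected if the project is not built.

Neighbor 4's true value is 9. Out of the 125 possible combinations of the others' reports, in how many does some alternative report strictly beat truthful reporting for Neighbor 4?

Others report (6, 6, 6): truth gives 0; report 25 gives 2 > 0. Violating.
Others report (6, 6, 9): truth gives 2; no alternative beats it.
Others report (6, 6, 25): truth gives 2; no alternative beats it.
(Checking all 125 profiles: 1 has a profitable deviation, 124 do not.)

1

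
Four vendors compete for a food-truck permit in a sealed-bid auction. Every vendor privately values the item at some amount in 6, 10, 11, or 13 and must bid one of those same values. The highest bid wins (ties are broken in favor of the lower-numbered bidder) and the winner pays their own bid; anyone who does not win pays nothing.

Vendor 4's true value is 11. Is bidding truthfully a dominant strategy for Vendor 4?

No

Consider the case where Vendor 1 bids 6, Vendor 2 bids 6 and Vendor 3 bids 6.
Truthful bid 11: wins, pays 11, utility 11 - 11 = 0.
Bid 10 instead: wins, pays 10, utility 11 - 10 = 1.
Since 1 > 0, bidding 10 is strictly better here, so truthful bidding is not dominant.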